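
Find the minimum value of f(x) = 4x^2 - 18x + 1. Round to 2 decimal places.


For a quadratic f(x) = ax^2 + bx + c with a > 0, the minimum is at the vertex.
Vertex x-coordinate: x = -b/(2a)
x = -(-18) / (2 * 4)
x = 18/8 = 9/4
Substitute back to find the minimum value:
f(9/4) = 4 * (9/4)^2 - 18 * (9/4) + 1
= 81/4 - 81/2 + 1
= -77/4 = -19.25

-19.25


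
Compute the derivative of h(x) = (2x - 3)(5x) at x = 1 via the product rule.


Let u(x) = 2x - 3 and v(x) = 5x
u'(x) = 2
v'(x) = 5
Product rule: h'(x) = u'(x)*v(x) + u(x)*v'(x)
= 2 * (5x) + (2x - 3) * 5
At x = 1:
u(1) = 2 * 1 - 3 = -1
v(1) = 5 * 1 + 0 = 5
h'(1) = 2 * 5 + (-1) * 5
= 10 - 5
= 5

5


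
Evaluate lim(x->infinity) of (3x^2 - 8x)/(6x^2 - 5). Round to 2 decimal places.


For limits at infinity with equal-degree polynomials,
we compare leading coefficients.
Numerator leading term: 3x^2
Denominator leading term: 6x^2
Divide both by x^2:
lim = (3 - 8/x) / (6 - 5/x^2)
As x -> infinity, the 1/x and 1/x^2 terms vanish:
= 3/6 = 1/2 = 0.50

0.50


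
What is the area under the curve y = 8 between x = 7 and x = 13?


The area under a constant function y = 8 is a rectangle.
Width = 13 - 7 = 6
Height = 8
Area = width * height
= 6 * 8
= 48

48


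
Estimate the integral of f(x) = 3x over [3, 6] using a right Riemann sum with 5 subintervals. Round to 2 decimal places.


Right Riemann sum uses right endpoints of each subinterval.
Interval: [3, 6], n = 5
dx = (6 - 3) / 5 = 3/5
Right endpoints: [18/5, 21/5, 24/5, 27/5, 6]
f values: [54/5, 63/5, 72/5, 81/5, 18]
Sum = dx * (sum of f values)
= 3/5 * 72
= 216/5 = 43.20

43.20


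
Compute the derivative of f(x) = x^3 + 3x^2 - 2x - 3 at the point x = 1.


Differentiate f(x) = x^3 + 3x^2 - 2x - 3 term by term:
f'(x) = 3x^2 + 6x - 2
Substitute x = 1:
f'(1) = 3 * 1^2 + 6 * 1 - 2
= 3 + 6 - 2
= 7

7


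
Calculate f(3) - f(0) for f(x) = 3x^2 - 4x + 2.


Net change = f(b) - f(a)
f(x) = 3x^2 - 4x + 2
Compute f(3):
f(3) = 3 * 3^2 - 4 * 3 + 2
= 27 - 12 + 2
= 17
Compute f(0):
f(0) = 3 * 0^2 - 4 * 0 + 2
= 0 + 0 + 2
= 2
Net change = 17 - 2 = 15

15


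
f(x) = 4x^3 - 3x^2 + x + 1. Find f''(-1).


First derivative:
f'(x) = 12x^2 - 6x + 1
Second derivative:
f''(x) = 24x - 6
Substitute x = -1:
f''(-1) = 24 * (-1) - 6
= -24 - 6
= -30

-30


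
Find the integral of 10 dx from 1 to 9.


The integral of a constant k over [a, b] equals k * (b - a).
integral from 1 to 9 of 10 dx
= 10 * (9 - 1)
= 10 * 8
= 80

80


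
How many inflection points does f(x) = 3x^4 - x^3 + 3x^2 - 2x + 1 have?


Inflection points occur where f''(x) = 0 and concavity changes.
f(x) = 3x^4 - x^3 + 3x^2 - 2x + 1
f'(x) = 12x^3 - 3x^2 + 6x - 2
f''(x) = 36x^2 - 6x + 6
This is a quadratic in x. Use the discriminant to count real roots.
Discriminant = (-6)^2 - 4 * 36 * 6
= 36 - 864
= -828
Since discriminant < 0, f''(x) = 0 has no real solutions.
Number of inflection points: 0

0


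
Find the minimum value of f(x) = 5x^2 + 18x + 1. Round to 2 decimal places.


For a quadratic f(x) = ax^2 + bx + c with a > 0, the minimum is at the vertex.
Vertex x-coordinate: x = -b/(2a)
x = -(18) / (2 * 5)
x = -18/10 = -9/5
Substitute back to find the minimum value:
f(-9/5) = 5 * (-9/5)^2 + 18 * (-9/5) + 1
= 81/5 - 162/5 + 1
= -76/5 = -15.20

-15.20


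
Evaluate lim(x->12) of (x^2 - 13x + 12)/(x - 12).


Direct substitution gives 0/0, so we factor the numerator.
Factor: (x^2 - 13x + 12) = (x - 12)(x - 1)
Cancel the common factor (x - 12):
(x^2 - 13x + 12)/(x - 12) = (x - 1)
Now substitute x = 12:
= (12) - (1) = 11

11


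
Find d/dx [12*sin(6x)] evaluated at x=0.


Apply the chain rule to differentiate 12*sin(6x):
d/dx [12*sin(6x)]
= 12 * cos(6x) * d/dx(6x)
= 12 * 6 * cos(6x)
= 72 * cos(6x)
Evaluate at x = 0:
= 72 * cos(0)
= 72 * 1
= 72

72


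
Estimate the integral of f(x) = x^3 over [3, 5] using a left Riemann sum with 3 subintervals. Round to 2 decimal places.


Left Riemann sum uses left endpoints of each subinterval.
Interval: [3, 5], n = 3
dx = (5 - 3) / 3 = 2/3
Left endpoints: [3, 11/3, 13/3]
f values: [27, 1331/27, 2197/27]
Sum = dx * (sum of f values)
= 2/3 * 473/3
= 946/9 ≈ 105.11

105.11


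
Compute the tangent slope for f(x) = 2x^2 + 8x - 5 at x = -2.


The slope of the tangent line equals f'(x) at the point.
f(x) = 2x^2 + 8x - 5
f'(x) = 4x + 8
At x = -2:
f'(-2) = 4 * (-2) + 8
= -8 + 8
= 0

0


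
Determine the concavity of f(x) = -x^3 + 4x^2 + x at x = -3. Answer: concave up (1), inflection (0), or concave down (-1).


Concavity is determined by the sign of f''(x).
f(x) = -x^3 + 4x^2 + x
f'(x) = -3x^2 + 8x + 1
f''(x) = -6x + 8
f''(-3) = -6 * (-3) + 8
= 18 + 8
= 26
Since f''(-3) > 0, the function is concave up (1)

1


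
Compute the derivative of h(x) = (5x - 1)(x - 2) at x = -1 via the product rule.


Let u(x) = 5x - 1 and v(x) = x - 2
u'(x) = 5
v'(x) = 1
Product rule: h'(x) = u'(x)*v(x) + u(x)*v'(x)
= 5 * (x - 2) + (5x - 1) * 1
At x = -1:
u(-1) = 5 * (-1) - 1 = -6
v(-1) = 1 * (-1) - 2 = -3
h'(-1) = 5 * (-3) + (-6) * 1
= -15 - 6
= -21

-21


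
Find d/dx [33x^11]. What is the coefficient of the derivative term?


We apply the power rule: d/dx [ax^n] = a*n * x^(n-1)
d/dx [33x^11]
= 33 * 11 * x^(11-1)
= 363x^10
The coefficient is 363

363


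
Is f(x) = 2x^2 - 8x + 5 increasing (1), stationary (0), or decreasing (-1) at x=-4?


Compute f'(x) to determine behavior:
f'(x) = 4x - 8
f'(-4) = 4 * (-4) - 8
= -16 - 8
= -24
Since f'(-4) < 0, the function is decreasing (-1)

-1


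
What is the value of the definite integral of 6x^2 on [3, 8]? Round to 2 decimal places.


Find the antiderivative of 6x^2:
F(x) = 6/3 * x^3
Apply the Fundamental Theorem of Calculus:
F(8) - F(3)
= 6/3 * 8^3 - 6/3 * 3^3
= 6/3 * (512 - 27)
= 6/3 * 485
= 970 = 970.00

970.00


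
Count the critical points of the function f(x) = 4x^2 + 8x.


Find where f'(x) = 0:
f'(x) = 8x + 8
Set f'(x) = 0:
8x + 8 = 0
x = -8 / 8 = -1
This is a linear equation in x, so there is exactly one solution.
Number of critical points: 1

1


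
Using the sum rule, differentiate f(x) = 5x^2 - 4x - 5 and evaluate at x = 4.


Differentiate term by term using power and sum rules:
f(x) = 5x^2 - 4x - 5
f'(x) = 10x - 4
Substitute x = 4:
f'(4) = 10 * 4 - 4
= 40 - 4
= 36

36


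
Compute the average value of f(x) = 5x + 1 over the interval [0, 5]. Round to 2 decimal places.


Average value = 1/(b-a) * integral from a to b of f(x) dx
First compute the integral of 5x + 1:
F(x) = (5/2)x^2 + x
F(5) = 5/2 * 25 + 1 * 5 = 135/2
F(0) = 5/2 * 0 + 1 * 0 = 0
Integral = 135/2 - 0 = 135/2
Average = (135/2) / (5 - 0) = (135/2) / 5
= 27/2 = 13.50

13.50


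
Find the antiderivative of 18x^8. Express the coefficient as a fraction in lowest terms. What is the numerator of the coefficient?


Apply the power rule for integration:
integral of ax^n dx = a/(n+1) * x^(n+1) + C
integral of 18x^8 dx
= 18/9 * x^9 + C
= 2 * x^9 + C
The coefficient in lowest terms is 2 = 2/1, so its numerator is 2

2


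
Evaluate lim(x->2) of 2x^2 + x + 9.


Since polynomials are continuous, we use direct substitution.
lim(x->2) of 2x^2 + x + 9
= 2 * 2^2 + 1 * 2 + 9
= 8 + 2 + 9
= 19

19


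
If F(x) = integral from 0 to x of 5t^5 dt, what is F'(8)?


By the Fundamental Theorem of Calculus (Part 1):
If F(x) = integral from 0 to x of f(t) dt, then F'(x) = f(x)
Here f(t) = 5t^5
So F'(x) = 5x^5
Evaluate at x = 8:
F'(8) = 5 * 8^5
= 5 * 32768
= 163840

163840


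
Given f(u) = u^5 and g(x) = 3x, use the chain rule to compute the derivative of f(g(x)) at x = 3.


Using the chain rule: (f(g(x)))' = f'(g(x)) * g'(x)
First, find g(3):
g(3) = 3 * 3 + 0 = 9
Next, f'(u) = 5u^4
And g'(x) = 3
So f'(g(3)) * g'(3)
= 5 * 9^4 * 3
= 5 * 6561 * 3
= 98415

98415


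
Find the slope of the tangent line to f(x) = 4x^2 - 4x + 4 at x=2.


The slope of the tangent line equals f'(x) at the point.
f(x) = 4x^2 - 4x + 4
f'(x) = 8x - 4
At x = 2:
f'(2) = 8 * 2 - 4
= 16 - 4
= 12

12


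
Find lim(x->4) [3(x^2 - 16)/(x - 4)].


Direct substitution gives 0/0, so we factor the numerator.
Factor: 3(x^2 - 16) = 3 * (x - 4)(x + 4)
Cancel the common factor (x - 4):
3(x^2 - 16)/(x - 4) = 3 * (x + 4)
Now substitute x = 4:
= 3 * (4 + 4) = 24

24


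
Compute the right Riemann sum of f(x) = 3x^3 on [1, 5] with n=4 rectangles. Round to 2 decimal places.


Right Riemann sum uses right endpoints of each subinterval.
Interval: [1, 5], n = 4
dx = (5 - 1) / 4 = 1
Right endpoints: [2, 3, 4, 5]
f values: [24, 81, 192, 375]
Sum = dx * (sum of f values)
= 1 * 672
= 672 = 672.00

672.00


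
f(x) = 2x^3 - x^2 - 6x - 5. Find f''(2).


First derivative:
f'(x) = 6x^2 - 2x - 6
Second derivative:
f''(x) = 12x - 2
Substitute x = 2:
f''(2) = 12 * 2 - 2
= 24 - 2
= 22

22


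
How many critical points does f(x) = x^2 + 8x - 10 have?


Find where f'(x) = 0:
f'(x) = 2x + 8
Set f'(x) = 0:
2x + 8 = 0
x = -8 / 2 = -4
This is a linear equation in x, so there is exactly one solution.
Number of critical points: 1

1


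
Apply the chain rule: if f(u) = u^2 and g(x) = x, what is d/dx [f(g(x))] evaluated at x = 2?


Using the chain rule: (f(g(x)))' = f'(g(x)) * g'(x)
First, find g(2):
g(2) = 1 * 2 + 0 = 2
Next, f'(u) = 2u
And g'(x) = 1
So f'(g(2)) * g'(2)
= 2 * 2 * 1
= 4

4


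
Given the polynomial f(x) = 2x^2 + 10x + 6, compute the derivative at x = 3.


Differentiate term by term using power and sum rules:
f(x) = 2x^2 + 10x + 6
f'(x) = 4x + 10
Substitute x = 3:
f'(3) = 4 * 3 + 10
= 12 + 10
= 22

22


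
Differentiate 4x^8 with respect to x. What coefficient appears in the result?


We apply the power rule: d/dx [ax^n] = a*n * x^(n-1)
d/dx [4x^8]
= 4 * 8 * x^(8-1)
= 32x^7
The coefficient is 32

32


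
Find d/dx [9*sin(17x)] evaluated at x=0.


Apply the chain rule to differentiate 9*sin(17x):
d/dx [9*sin(17x)]
= 9 * cos(17x) * d/dx(17x)
= 9 * 17 * cos(17x)
= 153 * cos(17x)
Evaluate at x = 0:
= 153 * cos(0)
= 153 * 1
= 153

153


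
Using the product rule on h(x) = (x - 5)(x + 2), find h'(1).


Let u(x) = x - 5 and v(x) = x + 2
u'(x) = 1
v'(x) = 1
Product rule: h'(x) = u'(x)*v(x) + u(x)*v'(x)
= 1 * (x + 2) + (x - 5) * 1
At x = 1:
u(1) = 1 * 1 - 5 = -4
v(1) = 1 * 1 + 2 = 3
h'(1) = 1 * 3 + (-4) * 1
= 3 - 4
= -1

-1


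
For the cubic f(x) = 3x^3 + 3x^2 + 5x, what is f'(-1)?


Differentiate f(x) = 3x^3 + 3x^2 + 5x term by term:
f'(x) = 9x^2 + 6x + 5
Substitute x = -1:
f'(-1) = 9 * (-1)^2 + 6 * (-1) + 5
= 9 - 6 + 5
= 8

8


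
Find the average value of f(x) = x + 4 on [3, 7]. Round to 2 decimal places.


Average value = 1/(b-a) * integral from a to b of f(x) dx
First compute the integral of x + 4:
F(x) = (1/2)x^2 + 4x
F(7) = 1/2 * 49 + 4 * 7 = 105/2
F(3) = 1/2 * 9 + 4 * 3 = 33/2
Integral = 105/2 - 33/2 = 36
Average = 36 / (7 - 3) = 36 / 4
= 9 = 9.00

9.00


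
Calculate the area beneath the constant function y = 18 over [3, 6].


The area under a constant function y = 18 is a rectangle.
Width = 6 - 3 = 3
Height = 18
Area = width * height
= 3 * 18
= 54

54


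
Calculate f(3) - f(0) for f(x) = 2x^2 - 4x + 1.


Net change = f(b) - f(a)
f(x) = 2x^2 - 4x + 1
Compute f(3):
f(3) = 2 * 3^2 - 4 * 3 + 1
= 18 - 12 + 1
= 7
Compute f(0):
f(0) = 2 * 0^2 - 4 * 0 + 1
= 0 + 0 + 1
= 1
Net change = 7 - 1 = 6

6


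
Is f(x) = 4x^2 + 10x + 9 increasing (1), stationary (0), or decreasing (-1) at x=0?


Compute f'(x) to determine behavior:
f'(x) = 8x + 10
f'(0) = 8 * 0 + 10
= 0 + 10
= 10
Since f'(0) > 0, the function is increasing (1)

1


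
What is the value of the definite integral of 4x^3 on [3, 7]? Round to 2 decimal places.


Find the antiderivative of 4x^3:
F(x) = 4/4 * x^4
Apply the Fundamental Theorem of Calculus:
F(7) - F(3)
= 4/4 * 7^4 - 4/4 * 3^4
= 4/4 * (2401 - 81)
= 4/4 * 2320
= 2320 = 2320.00

2320.00


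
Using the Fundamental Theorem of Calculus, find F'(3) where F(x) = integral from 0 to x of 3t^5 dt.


By the Fundamental Theorem of Calculus (Part 1):
If F(x) = integral from 0 to x of f(t) dt, then F'(x) = f(x)
Here f(t) = 3t^5
So F'(x) = 3x^5
Evaluate at x = 3:
F'(3) = 3 * 3^5
= 3 * 243
= 729

729


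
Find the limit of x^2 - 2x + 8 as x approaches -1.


Since polynomials are continuous, we use direct substitution.
lim(x->-1) of x^2 - 2x + 8
= 1 * (-1)^2 - 2 * (-1) + 8
= 1 + 2 + 8
= 11

11


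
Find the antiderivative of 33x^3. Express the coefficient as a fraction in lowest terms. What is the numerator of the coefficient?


Apply the power rule for integration:
integral of ax^n dx = a/(n+1) * x^(n+1) + C
integral of 33x^3 dx
= 33/4 * x^4 + C
The coefficient in lowest terms is 33/4, and its numerator is 33

33


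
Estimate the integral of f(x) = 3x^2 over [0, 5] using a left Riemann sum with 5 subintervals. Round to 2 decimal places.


Left Riemann sum uses left endpoints of each subinterval.
Interval: [0, 5], n = 5
dx = (5 - 0) / 5 = 1
Left endpoints: [0, 1, 2, 3, 4]
f values: [0, 3, 12, 27, 48]
Sum = dx * (sum of f values)
= 1 * 90
= 90 = 90.00

90.00


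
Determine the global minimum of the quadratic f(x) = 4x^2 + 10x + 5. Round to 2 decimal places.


For a quadratic f(x) = ax^2 + bx + c with a > 0, the minimum is at the vertex.
Vertex x-coordinate: x = -b/(2a)
x = -(10) / (2 * 4)
x = -10/8 = -5/4
Substitute back to find the minimum value:
f(-5/4) = 4 * (-5/4)^2 + 10 * (-5/4) + 5
= 25/4 - 25/2 + 5
= -5/4 = -1.25

-1.25


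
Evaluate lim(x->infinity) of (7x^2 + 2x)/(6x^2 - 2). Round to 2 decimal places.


For limits at infinity with equal-degree polynomials,
we compare leading coefficients.
Numerator leading term: 7x^2
Denominator leading term: 6x^2
Divide both by x^2:
lim = (7 + 2/x) / (6 - 2/x^2)
As x -> infinity, the 1/x and 1/x^2 terms vanish:
= 7/6 ≈ 1.17

1.17


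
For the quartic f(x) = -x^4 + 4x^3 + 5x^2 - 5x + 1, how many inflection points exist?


Inflection points occur where f''(x) = 0 and concavity changes.
f(x) = -x^4 + 4x^3 + 5x^2 - 5x + 1
f'(x) = -4x^3 + 12x^2 + 10x - 5
f''(x) = -12x^2 + 24x + 10
This is a quadratic in x. Use the discriminant to count real roots.
Discriminant = (24)^2 - 4 * (-12) * 10
= 576 - (-480)
= 1056
Since discriminant > 0, f''(x) = 0 has 2 distinct real solutions.
A quadratic with two distinct real roots changes sign at each root, so concavity changes at both.
Number of inflection points: 2

2


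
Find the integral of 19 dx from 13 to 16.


The integral of a constant k over [a, b] equals k * (b - a).
integral from 13 to 16 of 19 dx
= 19 * (16 - 13)
= 19 * 3
= 57

57


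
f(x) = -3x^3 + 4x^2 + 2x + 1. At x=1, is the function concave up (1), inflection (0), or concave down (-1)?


Concavity is determined by the sign of f''(x).
f(x) = -3x^3 + 4x^2 + 2x + 1
f'(x) = -9x^2 + 8x + 2
f''(x) = -18x + 8
f''(1) = -18 * 1 + 8
= -18 + 8
= -10
Since f''(1) < 0, the function is concave down (-1)

-1


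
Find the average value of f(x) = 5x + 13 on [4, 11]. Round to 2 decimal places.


Average value = 1/(b-a) * integral from a to b of f(x) dx
First compute the integral of 5x + 13:
F(x) = (5/2)x^2 + 13x
F(11) = 5/2 * 121 + 13 * 11 = 891/2
F(4) = 5/2 * 16 + 13 * 4 = 92
Integral = 891/2 - 92 = 707/2
Average = (707/2) / (11 - 4) = (707/2) / 7
= 101/2 = 50.50

50.50


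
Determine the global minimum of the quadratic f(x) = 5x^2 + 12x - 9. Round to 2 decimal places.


For a quadratic f(x) = ax^2 + bx + c with a > 0, the minimum is at the vertex.
Vertex x-coordinate: x = -b/(2a)
x = -(12) / (2 * 5)
x = -12/10 = -6/5
Substitute back to find the minimum value:
f(-6/5) = 5 * (-6/5)^2 + 12 * (-6/5) - 9
= 36/5 - 72/5 - 9
= -81/5 = -16.20

-16.20


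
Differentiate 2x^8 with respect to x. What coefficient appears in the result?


We apply the power rule: d/dx [ax^n] = a*n * x^(n-1)
d/dx [2x^8]
= 2 * 8 * x^(8-1)
= 16x^7
The coefficient is 16

16


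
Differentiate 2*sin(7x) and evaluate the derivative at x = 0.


Apply the chain rule to differentiate 2*sin(7x):
d/dx [2*sin(7x)]
= 2 * cos(7x) * d/dx(7x)
= 2 * 7 * cos(7x)
= 14 * cos(7x)
Evaluate at x = 0:
= 14 * cos(0)
= 14 * 1
= 14

14


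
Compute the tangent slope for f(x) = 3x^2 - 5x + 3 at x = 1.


The slope of the tangent line equals f'(x) at the point.
f(x) = 3x^2 - 5x + 3
f'(x) = 6x - 5
At x = 1:
f'(1) = 6 * 1 - 5
= 6 - 5
= 1

1


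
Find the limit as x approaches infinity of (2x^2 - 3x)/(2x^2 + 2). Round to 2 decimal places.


For limits at infinity with equal-degree polynomials,
we compare leading coefficients.
Numerator leading term: 2x^2
Denominator leading term: 2x^2
Divide both by x^2:
lim = (2 - 3/x) / (2 + 2/x^2)
As x -> infinity, the 1/x and 1/x^2 terms vanish:
= 2/2 = 1 = 1.00

1.00


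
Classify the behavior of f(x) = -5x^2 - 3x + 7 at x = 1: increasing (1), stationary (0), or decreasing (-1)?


Compute f'(x) to determine behavior:
f'(x) = -10x - 3
f'(1) = -10 * 1 - 3
= -10 - 3
= -13
Since f'(1) < 0, the function is decreasing (-1)

-1


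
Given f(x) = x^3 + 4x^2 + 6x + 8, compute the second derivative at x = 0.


First derivative:
f'(x) = 3x^2 + 8x + 6
Second derivative:
f''(x) = 6x + 8
Substitute x = 0:
f''(0) = 6 * 0 + 8
= 0 + 8
= 8

8


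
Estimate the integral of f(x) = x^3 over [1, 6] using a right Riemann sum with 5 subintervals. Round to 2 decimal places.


Right Riemann sum uses right endpoints of each subinterval.
Interval: [1, 6], n = 5
dx = (6 - 1) / 5 = 1
Right endpoints: [2, 3, 4, 5, 6]
f values: [8, 27, 64, 125, 216]
Sum = dx * (sum of f values)
= 1 * 440
= 440 = 440.00

440.00


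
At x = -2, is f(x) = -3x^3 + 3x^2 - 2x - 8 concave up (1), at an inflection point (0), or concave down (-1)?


Concavity is determined by the sign of f''(x).
f(x) = -3x^3 + 3x^2 - 2x - 8
f'(x) = -9x^2 + 6x - 2
f''(x) = -18x + 6
f''(-2) = -18 * (-2) + 6
= 36 + 6
= 42
Since f''(-2) > 0, the function is concave up (1)

1


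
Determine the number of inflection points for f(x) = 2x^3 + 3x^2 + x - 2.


Inflection points occur where f''(x) = 0 and concavity changes.
f(x) = 2x^3 + 3x^2 + x - 2
f'(x) = 6x^2 + 6x + 1
f''(x) = 12x + 6
Set f''(x) = 0:
12x + 6 = 0
x = -6 / 12 = -1/2
Since f''(x) is linear (degree 1), it changes sign at this point.
Therefore there is exactly 1 inflection point.

1


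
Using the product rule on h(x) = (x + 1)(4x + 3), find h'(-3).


Let u(x) = x + 1 and v(x) = 4x + 3
u'(x) = 1
v'(x) = 4
Product rule: h'(x) = u'(x)*v(x) + u(x)*v'(x)
= 1 * (4x + 3) + (x + 1) * 4
At x = -3:
u(-3) = 1 * (-3) + 1 = -2
v(-3) = 4 * (-3) + 3 = -9
h'(-3) = 1 * (-9) + (-2) * 4
= -9 - 8
= -17

-17


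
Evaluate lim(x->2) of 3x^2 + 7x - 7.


Since polynomials are continuous, we use direct substitution.
lim(x->2) of 3x^2 + 7x - 7
= 3 * 2^2 + 7 * 2 - 7
= 12 + 14 - 7
= 19

19


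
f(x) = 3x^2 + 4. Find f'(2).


Differentiate term by term using power and sum rules:
f(x) = 3x^2 + 4
f'(x) = 6x
Substitute x = 2:
f'(2) = 6 * 2 + 0
= 12 + 0
= 12

12


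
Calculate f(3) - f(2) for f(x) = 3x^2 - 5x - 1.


Net change = f(b) - f(a)
f(x) = 3x^2 - 5x - 1
Compute f(3):
f(3) = 3 * 3^2 - 5 * 3 - 1
= 27 - 15 - 1
= 11
Compute f(2):
f(2) = 3 * 2^2 - 5 * 2 - 1
= 12 - 10 - 1
= 1
Net change = 11 - 1 = 10

10


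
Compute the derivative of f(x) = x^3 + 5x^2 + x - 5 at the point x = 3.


Differentiate f(x) = x^3 + 5x^2 + x - 5 term by term:
f'(x) = 3x^2 + 10x + 1
Substitute x = 3:
f'(3) = 3 * 3^2 + 10 * 3 + 1
= 27 + 30 + 1
= 58

58


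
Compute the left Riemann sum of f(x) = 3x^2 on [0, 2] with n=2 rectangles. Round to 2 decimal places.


Left Riemann sum uses left endpoints of each subinterval.
Interval: [0, 2], n = 2
dx = (2 - 0) / 2 = 1
Left endpoints: [0, 1]
f values: [0, 3]
Sum = dx * (sum of f values)
= 1 * 3
= 3 = 3.00

3.00


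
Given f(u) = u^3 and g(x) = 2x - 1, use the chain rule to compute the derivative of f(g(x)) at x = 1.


Using the chain rule: (f(g(x)))' = f'(g(x)) * g'(x)
First, find g(1):
g(1) = 2 * 1 - 1 = 1
Next, f'(u) = 3u^2
And g'(x) = 2
So f'(g(1)) * g'(1)
= 3 * 1^2 * 2
= 3 * 1 * 2
= 6

6


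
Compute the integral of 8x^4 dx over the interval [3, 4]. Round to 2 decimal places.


Find the antiderivative of 8x^4:
F(x) = 8/5 * x^5
Apply the Fundamental Theorem of Calculus:
F(4) - F(3)
= 8/5 * 4^5 - 8/5 * 3^5
= 8/5 * (1024 - 243)
= 8/5 * 781
= 6248/5 = 1249.60

1249.60


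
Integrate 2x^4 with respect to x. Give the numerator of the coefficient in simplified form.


Apply the power rule for integration:
integral of ax^n dx = a/(n+1) * x^(n+1) + C
integral of 2x^4 dx
= 2/5 * x^5 + C
The coefficient in lowest terms is 2/5, and its numerator is 2

2


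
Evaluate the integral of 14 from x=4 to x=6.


The integral of a constant k over [a, b] equals k * (b - a).
integral from 4 to 6 of 14 dx
= 14 * (6 - 4)
= 14 * 2
= 28

28


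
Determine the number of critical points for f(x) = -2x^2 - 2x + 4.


Find where f'(x) = 0:
f'(x) = -4x - 2
Set f'(x) = 0:
-4x - 2 = 0
x = 2 / (-4) = -1/2
This is a linear equation in x, so there is exactly one solution.
Number of critical points: 1

1


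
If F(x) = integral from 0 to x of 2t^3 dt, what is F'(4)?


By the Fundamental Theorem of Calculus (Part 1):
If F(x) = integral from 0 to x of f(t) dt, then F'(x) = f(x)
Here f(t) = 2t^3
So F'(x) = 2x^3
Evaluate at x = 4:
F'(4) = 2 * 4^3
= 2 * 64
= 128

128


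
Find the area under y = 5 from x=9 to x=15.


The area under a constant function y = 5 is a rectangle.
Width = 15 - 9 = 6
Height = 5
Area = width * height
= 6 * 5
= 30

30


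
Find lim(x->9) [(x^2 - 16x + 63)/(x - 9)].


Direct substitution gives 0/0, so we factor the numerator.
Factor: (x^2 - 16x + 63) = (x - 9)(x - 7)
Cancel the common factor (x - 9):
(x^2 - 16x + 63)/(x - 9) = (x - 7)
Now substitute x = 9:
= (9) - (7) = 2

2


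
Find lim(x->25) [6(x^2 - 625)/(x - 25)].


Direct substitution gives 0/0, so we factor the numerator.
Factor: 6(x^2 - 625) = 6 * (x - 25)(x + 25)
Cancel the common factor (x - 25):
6(x^2 - 625)/(x - 25) = 6 * (x + 25)
Now substitute x = 25:
= 6 * (25 + 25) = 300

300


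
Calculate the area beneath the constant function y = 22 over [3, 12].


The area under a constant function y = 22 is a rectangle.
Width = 12 - 3 = 9
Height = 22
Area = width * height
= 9 * 22
= 198

198


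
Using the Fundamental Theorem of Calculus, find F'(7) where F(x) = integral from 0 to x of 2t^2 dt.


By the Fundamental Theorem of Calculus (Part 1):
If F(x) = integral from 0 to x of f(t) dt, then F'(x) = f(x)
Here f(t) = 2t^2
So F'(x) = 2x^2
Evaluate at x = 7:
F'(7) = 2 * 7^2
= 2 * 49
= 98

98


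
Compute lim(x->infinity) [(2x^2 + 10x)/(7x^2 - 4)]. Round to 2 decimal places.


For limits at infinity with equal-degree polynomials,
we compare leading coefficients.
Numerator leading term: 2x^2
Denominator leading term: 7x^2
Divide both by x^2:
lim = (2 + 10/x) / (7 - 4/x^2)
As x -> infinity, the 1/x and 1/x^2 terms vanish:
= 2/7 ≈ 0.29

0.29


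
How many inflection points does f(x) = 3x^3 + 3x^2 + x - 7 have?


Inflection points occur where f''(x) = 0 and concavity changes.
f(x) = 3x^3 + 3x^2 + x - 7
f'(x) = 9x^2 + 6x + 1
f''(x) = 18x + 6
Set f''(x) = 0:
18x + 6 = 0
x = -6 / 18 = -1/3
Since f''(x) is linear (degree 1), it changes sign at this point.
Therefore there is exactly 1 inflection point.

1


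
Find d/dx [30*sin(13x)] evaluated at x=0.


Apply the chain rule to differentiate 30*sin(13x):
d/dx [30*sin(13x)]
= 30 * cos(13x) * d/dx(13x)
= 30 * 13 * cos(13x)
= 390 * cos(13x)
Evaluate at x = 0:
= 390 * cos(0)
= 390 * 1
= 390

390


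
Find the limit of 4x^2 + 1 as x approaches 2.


Since polynomials are continuous, we use direct substitution.
lim(x->2) of 4x^2 + 1
= 4 * 2^2 + 0 * 2 + 1
= 16 + 0 + 1
= 17

17


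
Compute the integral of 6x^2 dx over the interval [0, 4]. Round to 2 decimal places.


Find the antiderivative of 6x^2:
F(x) = 6/3 * x^3
Apply the Fundamental Theorem of Calculus:
F(4) - F(0)
= 6/3 * 4^3 - 6/3 * 0^3
= 6/3 * (64 - 0)
= 6/3 * 64
= 128 = 128.00

128.00


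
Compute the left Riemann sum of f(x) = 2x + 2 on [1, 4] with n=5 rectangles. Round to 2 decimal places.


Left Riemann sum uses left endpoints of each subinterval.
Interval: [1, 4], n = 5
dx = (4 - 1) / 5 = 3/5
Left endpoints: [1, 8/5, 11/5, 14/5, 17/5]
f values: [4, 26/5, 32/5, 38/5, 44/5]
Sum = dx * (sum of f values)
= 3/5 * 32
= 96/5 = 19.20

19.20


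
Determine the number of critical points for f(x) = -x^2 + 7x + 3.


Find where f'(x) = 0:
f'(x) = -2x + 7
Set f'(x) = 0:
-2x + 7 = 0
x = -7 / (-2) = 7/2
This is a linear equation in x, so there is exactly one solution.
Number of critical points: 1

1


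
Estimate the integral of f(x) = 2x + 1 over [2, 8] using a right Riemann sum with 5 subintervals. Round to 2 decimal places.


Right Riemann sum uses right endpoints of each subinterval.
Interval: [2, 8], n = 5
dx = (8 - 2) / 5 = 6/5
Right endpoints: [16/5, 22/5, 28/5, 34/5, 8]
f values: [37/5, 49/5, 61/5, 73/5, 17]
Sum = dx * (sum of f values)
= 6/5 * 61
= 366/5 = 73.20

73.20


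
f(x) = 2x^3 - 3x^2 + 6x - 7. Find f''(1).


First derivative:
f'(x) = 6x^2 - 6x + 6
Second derivative:
f''(x) = 12x - 6
Substitute x = 1:
f''(1) = 12 * 1 - 6
= 12 - 6
= 6

6


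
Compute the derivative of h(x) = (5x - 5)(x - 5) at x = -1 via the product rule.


Let u(x) = 5x - 5 and v(x) = x - 5
u'(x) = 5
v'(x) = 1
Product rule: h'(x) = u'(x)*v(x) + u(x)*v'(x)
= 5 * (x - 5) + (5x - 5) * 1
At x = -1:
u(-1) = 5 * (-1) - 5 = -10
v(-1) = 1 * (-1) - 5 = -6
h'(-1) = 5 * (-6) + (-10) * 1
= -30 - 10
= -40

-40


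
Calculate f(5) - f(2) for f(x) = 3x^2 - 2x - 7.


Net change = f(b) - f(a)
f(x) = 3x^2 - 2x - 7
Compute f(5):
f(5) = 3 * 5^2 - 2 * 5 - 7
= 75 - 10 - 7
= 58
Compute f(2):
f(2) = 3 * 2^2 - 2 * 2 - 7
= 12 - 4 - 7
= 1
Net change = 58 - 1 = 57

57


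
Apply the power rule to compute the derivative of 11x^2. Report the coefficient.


We apply the power rule: d/dx [ax^n] = a*n * x^(n-1)
d/dx [11x^2]
= 11 * 2 * x^(2-1)
= 22x
The coefficient is 22

22


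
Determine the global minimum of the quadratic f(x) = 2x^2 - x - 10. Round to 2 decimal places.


For a quadratic f(x) = ax^2 + bx + c with a > 0, the minimum is at the vertex.
Vertex x-coordinate: x = -b/(2a)
x = -(-1) / (2 * 2)
x = 1/4
Substitute back to find the minimum value:
f(1/4) = 2 * (1/4)^2 - 1 * (1/4) - 10
= 1/8 - 1/4 - 10
= -81/8 ≈ -10.13

-10.13


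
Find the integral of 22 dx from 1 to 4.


The integral of a constant k over [a, b] equals k * (b - a).
integral from 1 to 4 of 22 dx
= 22 * (4 - 1)
= 22 * 3
= 66

66


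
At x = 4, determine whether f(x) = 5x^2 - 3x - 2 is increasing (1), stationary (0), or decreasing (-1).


Compute f'(x) to determine behavior:
f'(x) = 10x - 3
f'(4) = 10 * 4 - 3
= 40 - 3
= 37
Since f'(4) > 0, the function is increasing (1)

1


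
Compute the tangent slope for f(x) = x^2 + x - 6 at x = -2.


The slope of the tangent line equals f'(x) at the point.
f(x) = x^2 + x - 6
f'(x) = 2x + 1
At x = -2:
f'(-2) = 2 * (-2) + 1
= -4 + 1
= -3

-3


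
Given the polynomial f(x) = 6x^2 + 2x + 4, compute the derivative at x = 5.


Differentiate term by term using power and sum rules:
f(x) = 6x^2 + 2x + 4
f'(x) = 12x + 2
Substitute x = 5:
f'(5) = 12 * 5 + 2
= 60 + 2
= 62

62


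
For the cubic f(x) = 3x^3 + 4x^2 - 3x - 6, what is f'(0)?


Differentiate f(x) = 3x^3 + 4x^2 - 3x - 6 term by term:
f'(x) = 9x^2 + 8x - 3
Substitute x = 0:
f'(0) = 9 * 0^2 + 8 * 0 - 3
= 0 + 0 - 3
= -3

-3


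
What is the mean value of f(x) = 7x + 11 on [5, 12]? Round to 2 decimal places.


Average value = 1/(b-a) * integral from a to b of f(x) dx
First compute the integral of 7x + 11:
F(x) = (7/2)x^2 + 11x
F(12) = 7/2 * 144 + 11 * 12 = 636
F(5) = 7/2 * 25 + 11 * 5 = 285/2
Integral = 636 - 285/2 = 987/2
Average = (987/2) / (12 - 5) = (987/2) / 7
= 141/2 = 70.50

70.50


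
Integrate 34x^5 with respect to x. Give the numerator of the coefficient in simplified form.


Apply the power rule for integration:
integral of ax^n dx = a/(n+1) * x^(n+1) + C
integral of 34x^5 dx
= 34/6 * x^6 + C
= 17/3 * x^6 + C
The coefficient in lowest terms is 17/3, and its numerator is 17

17


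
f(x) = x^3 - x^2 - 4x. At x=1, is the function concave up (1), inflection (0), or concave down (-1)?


Concavity is determined by the sign of f''(x).
f(x) = x^3 - x^2 - 4x
f'(x) = 3x^2 - 2x - 4
f''(x) = 6x - 2
f''(1) = 6 * 1 - 2
= 6 - 2
= 4
Since f''(1) > 0, the function is concave up (1)

1


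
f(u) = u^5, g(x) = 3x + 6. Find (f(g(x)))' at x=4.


Using the chain rule: (f(g(x)))' = f'(g(x)) * g'(x)
First, find g(4):
g(4) = 3 * 4 + 6 = 18
Next, f'(u) = 5u^4
And g'(x) = 3
So f'(g(4)) * g'(4)
= 5 * 18^4 * 3
= 5 * 104976 * 3
= 1574640

1574640


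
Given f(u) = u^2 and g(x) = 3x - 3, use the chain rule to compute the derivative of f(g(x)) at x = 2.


Using the chain rule: (f(g(x)))' = f'(g(x)) * g'(x)
First, find g(2):
g(2) = 3 * 2 - 3 = 3
Next, f'(u) = 2u
And g'(x) = 3
So f'(g(2)) * g'(2)
= 2 * 3 * 3
= 18

18


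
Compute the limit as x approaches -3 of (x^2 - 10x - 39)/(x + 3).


Direct substitution gives 0/0, so we factor the numerator.
Factor: (x^2 - 10x - 39) = (x + 3)(x - 13)
Cancel the common factor (x + 3):
(x^2 - 10x - 39)/(x + 3) = (x - 13)
Now substitute x = -3:
= (-3) - (13) = -16

-16


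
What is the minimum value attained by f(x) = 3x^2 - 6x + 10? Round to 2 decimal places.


For a quadratic f(x) = ax^2 + bx + c with a > 0, the minimum is at the vertex.
Vertex x-coordinate: x = -b/(2a)
x = -(-6) / (2 * 3)
x = 6/6 = 1
Substitute back to find the minimum value:
f(1) = 3 * 1^2 - 6 * 1 + 10
= 3 - 6 + 10
= 7 = 7.00

7.00


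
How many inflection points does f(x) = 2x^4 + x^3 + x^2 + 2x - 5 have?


Inflection points occur where f''(x) = 0 and concavity changes.
f(x) = 2x^4 + x^3 + x^2 + 2x - 5
f'(x) = 8x^3 + 3x^2 + 2x + 2
f''(x) = 24x^2 + 6x + 2
This is a quadratic in x. Use the discriminant to count real roots.
Discriminant = (6)^2 - 4 * 24 * 2
= 36 - 192
= -156
Since discriminant < 0, f''(x) = 0 has no real solutions.
Number of inflection points: 0

0


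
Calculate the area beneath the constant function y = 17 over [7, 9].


The area under a constant function y = 17 is a rectangle.
Width = 9 - 7 = 2
Height = 17
Area = width * height
= 2 * 17
= 34

34


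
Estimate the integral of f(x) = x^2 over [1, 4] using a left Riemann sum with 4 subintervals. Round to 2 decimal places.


Left Riemann sum uses left endpoints of each subinterval.
Interval: [1, 4], n = 4
dx = (4 - 1) / 4 = 3/4
Left endpoints: [1, 7/4, 5/2, 13/4]
f values: [1, 49/16, 25/4, 169/16]
Sum = dx * (sum of f values)
= 3/4 * 167/8
= 501/32 ≈ 15.66

15.66


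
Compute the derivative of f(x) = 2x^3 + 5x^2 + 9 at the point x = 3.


Differentiate f(x) = 2x^3 + 5x^2 + 9 term by term:
f'(x) = 6x^2 + 10x
Substitute x = 3:
f'(3) = 6 * 3^2 + 10 * 3 + 0
= 54 + 30 + 0
= 84

84


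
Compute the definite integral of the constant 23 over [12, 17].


The integral of a constant k over [a, b] equals k * (b - a).
integral from 12 to 17 of 23 dx
= 23 * (17 - 12)
= 23 * 5
= 115

115


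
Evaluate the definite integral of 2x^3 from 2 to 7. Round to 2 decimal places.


Find the antiderivative of 2x^3:
F(x) = 2/4 * x^4
Apply the Fundamental Theorem of Calculus:
F(7) - F(2)
= 2/4 * 7^4 - 2/4 * 2^4
= 2/4 * (2401 - 16)
= 2/4 * 2385
= 2385/2 = 1192.50

1192.50


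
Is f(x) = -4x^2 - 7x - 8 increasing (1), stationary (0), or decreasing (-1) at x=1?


Compute f'(x) to determine behavior:
f'(x) = -8x - 7
f'(1) = -8 * 1 - 7
= -8 - 7
= -15
Since f'(1) < 0, the function is decreasing (-1)

-1


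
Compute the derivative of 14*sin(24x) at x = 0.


Apply the chain rule to differentiate 14*sin(24x):
d/dx [14*sin(24x)]
= 14 * cos(24x) * d/dx(24x)
= 14 * 24 * cos(24x)
= 336 * cos(24x)
Evaluate at x = 0:
= 336 * cos(0)
= 336 * 1
= 336

336


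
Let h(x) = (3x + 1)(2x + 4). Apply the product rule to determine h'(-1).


Let u(x) = 3x + 1 and v(x) = 2x + 4
u'(x) = 3
v'(x) = 2
Product rule: h'(x) = u'(x)*v(x) + u(x)*v'(x)
= 3 * (2x + 4) + (3x + 1) * 2
At x = -1:
u(-1) = 3 * (-1) + 1 = -2
v(-1) = 2 * (-1) + 4 = 2
h'(-1) = 3 * 2 + (-2) * 2
= 6 - 4
= 2

2


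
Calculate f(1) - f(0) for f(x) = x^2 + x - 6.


Net change = f(b) - f(a)
f(x) = x^2 + x - 6
Compute f(1):
f(1) = 1 * 1^2 + 1 * 1 - 6
= 1 + 1 - 6
= -4
Compute f(0):
f(0) = 1 * 0^2 + 1 * 0 - 6
= 0 + 0 - 6
= -6
Net change = -4 - (-6) = 2

2


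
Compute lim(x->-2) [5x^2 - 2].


Since polynomials are continuous, we use direct substitution.
lim(x->-2) of 5x^2 - 2
= 5 * (-2)^2 + 0 * (-2) - 2
= 20 + 0 - 2
= 18

18


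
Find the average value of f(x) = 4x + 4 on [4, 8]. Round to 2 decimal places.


Average value = 1/(b-a) * integral from a to b of f(x) dx
First compute the integral of 4x + 4:
F(x) = 2x^2 + 4x
F(8) = 2 * 64 + 4 * 8 = 160
F(4) = 2 * 16 + 4 * 4 = 48
Integral = 160 - 48 = 112
Average = 112 / (8 - 4) = 112 / 4
= 28 = 28.00

28.00


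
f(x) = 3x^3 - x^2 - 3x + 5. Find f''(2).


First derivative:
f'(x) = 9x^2 - 2x - 3
Second derivative:
f''(x) = 18x - 2
Substitute x = 2:
f''(2) = 18 * 2 - 2
= 36 - 2
= 34

34


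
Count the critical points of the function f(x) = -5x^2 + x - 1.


Find where f'(x) = 0:
f'(x) = -10x + 1
Set f'(x) = 0:
-10x + 1 = 0
x = -1 / (-10) = 1/10
This is a linear equation in x, so there is exactly one solution.
Number of critical points: 1

1


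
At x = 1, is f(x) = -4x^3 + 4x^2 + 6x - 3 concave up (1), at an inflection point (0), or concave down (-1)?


Concavity is determined by the sign of f''(x).
f(x) = -4x^3 + 4x^2 + 6x - 3
f'(x) = -12x^2 + 8x + 6
f''(x) = -24x + 8
f''(1) = -24 * 1 + 8
= -24 + 8
= -16
Since f''(1) < 0, the function is concave down (-1)

-1


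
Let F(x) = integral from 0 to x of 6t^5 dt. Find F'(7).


By the Fundamental Theorem of Calculus (Part 1):
If F(x) = integral from 0 to x of f(t) dt, then F'(x) = f(x)
Here f(t) = 6t^5
So F'(x) = 6x^5
Evaluate at x = 7:
F'(7) = 6 * 7^5
= 6 * 16807
= 100842

100842


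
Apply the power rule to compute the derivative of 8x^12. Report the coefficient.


We apply the power rule: d/dx [ax^n] = a*n * x^(n-1)
d/dx [8x^12]
= 8 * 12 * x^(12-1)
= 96x^11
The coefficient is 96

96


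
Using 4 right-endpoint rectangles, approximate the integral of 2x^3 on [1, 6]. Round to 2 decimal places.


Right Riemann sum uses right endpoints of each subinterval.
Interval: [1, 6], n = 4
dx = (6 - 1) / 4 = 5/4
Right endpoints: [9/4, 7/2, 19/4, 6]
f values: [729/32, 343/4, 6859/32, 432]
Sum = dx * (sum of f values)
= 5/4 * 6039/8
= 30195/32 ≈ 943.59

943.59


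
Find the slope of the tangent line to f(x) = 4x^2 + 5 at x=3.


The slope of the tangent line equals f'(x) at the point.
f(x) = 4x^2 + 5
f'(x) = 8x
At x = 3:
f'(3) = 8 * 3 + 0
= 24 + 0
= 24

24


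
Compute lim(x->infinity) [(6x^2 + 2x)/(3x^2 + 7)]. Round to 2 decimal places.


For limits at infinity with equal-degree polynomials,
we compare leading coefficients.
Numerator leading term: 6x^2
Denominator leading term: 3x^2
Divide both by x^2:
lim = (6 + 2/x) / (3 + 7/x^2)
As x -> infinity, the 1/x and 1/x^2 terms vanish:
= 6/3 = 2 = 2.00

2.00


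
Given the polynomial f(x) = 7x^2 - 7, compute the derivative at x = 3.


Differentiate term by term using power and sum rules:
f(x) = 7x^2 - 7
f'(x) = 14x
Substitute x = 3:
f'(3) = 14 * 3 + 0
= 42 + 0
= 42

42


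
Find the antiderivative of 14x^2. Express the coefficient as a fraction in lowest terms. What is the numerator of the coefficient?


Apply the power rule for integration:
integral of ax^n dx = a/(n+1) * x^(n+1) + C
integral of 14x^2 dx
= 14/3 * x^3 + C
The coefficient in lowest terms is 14/3, and its numerator is 14

14


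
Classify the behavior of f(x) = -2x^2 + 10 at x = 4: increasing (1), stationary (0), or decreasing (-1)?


Compute f'(x) to determine behavior:
f'(x) = -4x
f'(4) = -4 * 4 + 0
= -16 + 0
= -16
Since f'(4) < 0, the function is decreasing (-1)

-1


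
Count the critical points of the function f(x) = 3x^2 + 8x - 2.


Find where f'(x) = 0:
f'(x) = 6x + 8
Set f'(x) = 0:
6x + 8 = 0
x = -8 / 6 = -4/3
This is a linear equation in x, so there is exactly one solution.
Number of critical points: 1

1


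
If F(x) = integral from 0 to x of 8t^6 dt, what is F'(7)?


By the Fundamental Theorem of Calculus (Part 1):
If F(x) = integral from 0 to x of f(t) dt, then F'(x) = f(x)
Here f(t) = 8t^6
So F'(x) = 8x^6
Evaluate at x = 7:
F'(7) = 8 * 7^6
= 8 * 117649
= 941192

941192


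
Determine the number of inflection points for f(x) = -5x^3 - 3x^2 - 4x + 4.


Inflection points occur where f''(x) = 0 and concavity changes.
f(x) = -5x^3 - 3x^2 - 4x + 4
f'(x) = -15x^2 - 6x - 4
f''(x) = -30x - 6
Set f''(x) = 0:
-30x - 6 = 0
x = 6 / (-30) = -1/5
Since f''(x) is linear (degree 1), it changes sign at this point.
Therefore there is exactly 1 inflection point.

1


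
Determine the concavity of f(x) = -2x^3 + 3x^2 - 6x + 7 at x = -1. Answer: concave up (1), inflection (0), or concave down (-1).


Concavity is determined by the sign of f''(x).
f(x) = -2x^3 + 3x^2 - 6x + 7
f'(x) = -6x^2 + 6x - 6
f''(x) = -12x + 6
f''(-1) = -12 * (-1) + 6
= 12 + 6
= 18
Since f''(-1) > 0, the function is concave up (1)

1


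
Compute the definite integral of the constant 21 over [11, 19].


The integral of a constant k over [a, b] equals k * (b - a).
integral from 11 to 19 of 21 dx
= 21 * (19 - 11)
= 21 * 8
= 168

168


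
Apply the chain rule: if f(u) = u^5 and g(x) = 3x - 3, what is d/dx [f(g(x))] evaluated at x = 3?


Using the chain rule: (f(g(x)))' = f'(g(x)) * g'(x)
First, find g(3):
g(3) = 3 * 3 - 3 = 6
Next, f'(u) = 5u^4
And g'(x) = 3
So f'(g(3)) * g'(3)
= 5 * 6^4 * 3
= 5 * 1296 * 3
= 19440

19440


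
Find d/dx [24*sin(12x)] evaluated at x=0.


Apply the chain rule to differentiate 24*sin(12x):
d/dx [24*sin(12x)]
= 24 * cos(12x) * d/dx(12x)
= 24 * 12 * cos(12x)
= 288 * cos(12x)
Evaluate at x = 0:
= 288 * cos(0)
= 288 * 1
= 288

288


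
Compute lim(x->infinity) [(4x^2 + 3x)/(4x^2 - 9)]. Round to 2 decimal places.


For limits at infinity with equal-degree polynomials,
we compare leading coefficients.
Numerator leading term: 4x^2
Denominator leading term: 4x^2
Divide both by x^2:
lim = (4 + 3/x) / (4 - 9/x^2)
As x -> infinity, the 1/x and 1/x^2 terms vanish:
= 4/4 = 1 = 1.00

1.00


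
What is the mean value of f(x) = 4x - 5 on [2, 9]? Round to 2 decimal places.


Average value = 1/(b-a) * integral from a to b of f(x) dx
First compute the integral of 4x - 5:
F(x) = 2x^2 - 5x
F(9) = 2 * 81 - 5 * 9 = 117
F(2) = 2 * 4 - 5 * 2 = -2
Integral = 117 - (-2) = 119
Average = 119 / (9 - 2) = 119 / 7
= 17 = 17.00

17.00


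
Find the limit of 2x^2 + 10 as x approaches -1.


Since polynomials are continuous, we use direct substitution.
lim(x->-1) of 2x^2 + 10
= 2 * (-1)^2 + 0 * (-1) + 10
= 2 + 0 + 10
= 12

12


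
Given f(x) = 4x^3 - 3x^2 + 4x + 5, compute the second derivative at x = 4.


First derivative:
f'(x) = 12x^2 - 6x + 4
Second derivative:
f''(x) = 24x - 6
Substitute x = 4:
f''(4) = 24 * 4 - 6
= 96 - 6
= 90

90


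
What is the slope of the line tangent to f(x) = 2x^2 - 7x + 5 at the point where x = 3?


The slope of the tangent line equals f'(x) at the point.
f(x) = 2x^2 - 7x + 5
f'(x) = 4x - 7
At x = 3:
f'(3) = 4 * 3 - 7
= 12 - 7
= 5

5


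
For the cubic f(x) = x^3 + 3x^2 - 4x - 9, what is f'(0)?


Differentiate f(x) = x^3 + 3x^2 - 4x - 9 term by term:
f'(x) = 3x^2 + 6x - 4
Substitute x = 0:
f'(0) = 3 * 0^2 + 6 * 0 - 4
= 0 + 0 - 4
= -4

-4


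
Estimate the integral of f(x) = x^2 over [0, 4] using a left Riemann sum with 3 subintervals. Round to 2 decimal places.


Left Riemann sum uses left endpoints of each subinterval.
Interval: [0, 4], n = 3
dx = (4 - 0) / 3 = 4/3
Left endpoints: [0, 4/3, 8/3]
f values: [0, 16/9, 64/9]
Sum = dx * (sum of f values)
= 4/3 * 80/9
= 320/27 ≈ 11.85

11.85


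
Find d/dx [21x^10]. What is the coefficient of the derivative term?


We apply the power rule: d/dx [ax^n] = a*n * x^(n-1)
d/dx [21x^10]
= 21 * 10 * x^(10-1)
= 210x^9
The coefficient is 210

210
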